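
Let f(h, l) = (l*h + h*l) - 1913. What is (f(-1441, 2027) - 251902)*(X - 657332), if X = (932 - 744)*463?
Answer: 3476264071152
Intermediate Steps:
X = 87044 (X = 188*463 = 87044)
f(h, l) = -1913 + 2*h*l (f(h, l) = (h*l + h*l) - 1913 = 2*h*l - 1913 = -1913 + 2*h*l)
(f(-1441, 2027) - 251902)*(X - 657332) = ((-1913 + 2*(-1441)*2027) - 251902)*(87044 - 657332) = ((-1913 - 5841814) - 251902)*(-570288) = (-5843727 - 251902)*(-570288) = -6095629*(-570288) = 3476264071152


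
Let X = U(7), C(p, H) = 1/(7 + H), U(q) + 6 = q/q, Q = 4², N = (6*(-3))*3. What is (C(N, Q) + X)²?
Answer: 12996/529 ≈ 24.567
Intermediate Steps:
N = -54 (N = -18*3 = -54)
Q = 16
U(q) = -5 (U(q) = -6 + q/q = -6 + 1 = -5)
X = -5
(C(N, Q) + X)² = (1/(7 + 16) - 5)² = (1/23 - 5)² = (-114/23)² = 12996/529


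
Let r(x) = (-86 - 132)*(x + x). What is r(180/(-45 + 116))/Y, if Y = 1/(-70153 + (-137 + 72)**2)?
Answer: 5174029440/71 ≈ 7.2874e+7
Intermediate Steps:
Y = -1/65928 (Y = 1/(-70153 + (-65)**2) = 1/(-70153 + 4225) = 1/(-65928) = -1/65928 ≈ -1.5168e-5)
r(x) = -436*x
r(180/(-45 + 116))/Y = (-78480/(-45 + 116))/(-1/65928) = -78480/71*(-65928) = 5174029440/71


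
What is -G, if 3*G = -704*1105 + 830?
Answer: 259030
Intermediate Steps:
G = -259030 (G = (-704*1105 + 830)/3 = (-777920 + 830)/3 = (⅓)*(-777090) = -259030)
-G = -1*(-259030) = 259030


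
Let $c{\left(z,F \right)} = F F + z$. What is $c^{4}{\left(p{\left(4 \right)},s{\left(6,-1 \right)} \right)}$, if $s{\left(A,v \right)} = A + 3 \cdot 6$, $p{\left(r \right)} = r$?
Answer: $113164960000$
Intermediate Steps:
$s{\left(A,v \right)} = 18 + A$ ($s{\left(A,v \right)} = A + 18 = 18 + A$)
$c{\left(z,F \right)} = z + F^{2}$ ($c{\left(z,F \right)} = F^{2} + z = z + F^{2}$)
$c^{4}{\left(p{\left(4 \right)},s{\left(6,-1 \right)} \right)} = \left(4 + \left(18 + 6\right)^{2}\right)^{4} = \left(4 + 24^{2}\right)^{4} = \left(4 + 576\right)^{4} = 580^{4} = 113164960000$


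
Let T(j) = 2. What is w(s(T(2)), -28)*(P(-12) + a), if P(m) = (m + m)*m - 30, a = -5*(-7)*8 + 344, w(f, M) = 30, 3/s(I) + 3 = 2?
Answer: 26460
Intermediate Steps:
s(I) = -3 (s(I) = 3/(-3 + 2) = 3/(-1) = 3*(-1) = -3)
a = 624 (a = 35*8 + 344 = 280 + 344 = 624)
P(m) = -30 + 2*m² (P(m) = (2*m)*m - 30 = 2*m² - 30 = -30 + 2*m²)
w(s(T(2)), -28)*(P(-12) + a) = 30*((-30 + 2*(-12)²) + 624) = 30*((-30 + 2*144) + 624) = 30*((-30 + 288) + 624) = 30*(258 + 624) = 30*882 = 26460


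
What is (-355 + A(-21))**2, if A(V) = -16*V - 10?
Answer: 841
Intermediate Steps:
A(V) = -10 - 16*V
(-355 + A(-21))**2 = (-355 + (-10 - 16*(-21)))**2 = (-355 + (-10 + 336))**2 = (-355 + 326)**2 = (-29)**2 = 841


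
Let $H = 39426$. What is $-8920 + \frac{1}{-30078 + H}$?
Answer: $- \frac{83384159}{9348} \approx -8920.0$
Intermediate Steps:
$-8920 + \frac{1}{-30078 + H} = -8920 + \frac{1}{-30078 + 39426} = -8920 + \frac{1}{9348} = - \frac{83384159}{9348}$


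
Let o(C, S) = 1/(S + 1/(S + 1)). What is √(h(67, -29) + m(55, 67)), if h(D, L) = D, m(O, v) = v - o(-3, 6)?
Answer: √247465/43 ≈ 11.569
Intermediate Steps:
o(C, S) = 1/(S + 1/(1 + S))
m(O, v) = -7/43 + v (m(O, v) = v - (1 + 6)/(1 + 6 + 6²) = v - 7/(1 + 6 + 36) = v - 7/43 = -7/43 + v)
√(h(67, -29) + m(55, 67)) = √(67 + (-7/43 + 67)) = √(67 + 2874/43) = √(5755/43) = √247465/43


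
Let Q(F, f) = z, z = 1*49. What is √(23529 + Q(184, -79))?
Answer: √23578 ≈ 153.55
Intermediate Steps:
z = 49
Q(F, f) = 49
√(23529 + Q(184, -79)) = √(23529 + 49) = √23578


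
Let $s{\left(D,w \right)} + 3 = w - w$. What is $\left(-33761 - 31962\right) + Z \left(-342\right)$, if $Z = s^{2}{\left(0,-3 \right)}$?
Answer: $-68801$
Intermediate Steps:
$s{\left(D,w \right)} = -3$ ($s{\left(D,w \right)} = -3 + \left(w - w\right) = -3 + 0 = -3$)
$Z = 9$ ($Z = \left(-3\right)^{2} = 9$)
$\left(-33761 - 31962\right) + Z \left(-342\right) = \left(-33761 - 31962\right) + 9 \left(-342\right) = -65723 - 3078 = -68801$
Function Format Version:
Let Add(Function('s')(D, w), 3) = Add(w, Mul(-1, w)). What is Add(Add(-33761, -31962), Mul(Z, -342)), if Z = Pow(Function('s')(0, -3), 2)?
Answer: -68801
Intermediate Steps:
Function('s')(D, w) = -3 (Function('s')(D, w) = Add(-3, Add(w, Mul(-1, w))) = Add(-3, 0) = -3)
Z = 9 (Z = Pow(-3, 2) = 9)
Add(Add(-33761, -31962), Mul(Z, -342)) = Add(Add(-33761, -31962), Mul(9, -342)) = Add(-65723, -3078) = -68801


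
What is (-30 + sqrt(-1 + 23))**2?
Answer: (30 - sqrt(22))**2 ≈ 640.58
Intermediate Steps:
(-30 + sqrt(-1 + 23))**2 = (-30 + sqrt(22))**2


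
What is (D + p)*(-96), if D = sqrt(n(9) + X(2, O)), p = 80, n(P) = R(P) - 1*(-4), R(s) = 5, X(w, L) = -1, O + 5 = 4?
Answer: -7680 - 192*sqrt(2) ≈ -7951.5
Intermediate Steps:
O = -1 (O = -5 + 4 = -1)
n(P) = 9 (n(P) = 5 - 1*(-4) = 5 + 4 = 9)
D = 2*sqrt(2) (D = sqrt(9 - 1) = sqrt(8) = 2*sqrt(2) ≈ 2.8284)
(D + p)*(-96) = (2*sqrt(2) + 80)*(-96) = (80 + 2*sqrt(2))*(-96) = -7680 - 192*sqrt(2)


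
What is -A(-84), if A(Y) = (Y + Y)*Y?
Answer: -14112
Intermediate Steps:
A(Y) = 2*Y² (A(Y) = (2*Y)*Y = 2*Y²)
-A(-84) = -2*(-84)² = -2*7056 = -1*14112 = -14112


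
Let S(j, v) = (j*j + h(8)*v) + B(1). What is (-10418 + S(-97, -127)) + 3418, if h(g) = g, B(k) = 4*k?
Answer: 1397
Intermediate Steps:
S(j, v) = 4 + j**2 + 8*v (S(j, v) = (j*j + 8*v) + 4*1 = (j**2 + 8*v) + 4 = 4 + j**2 + 8*v)
(-10418 + S(-97, -127)) + 3418 = (-10418 + (4 + (-97)**2 + 8*(-127))) + 3418 = (-10418 + (4 + 9409 - 1016)) + 3418 = (-10418 + 8397) + 3418 = -2021 + 3418 = 1397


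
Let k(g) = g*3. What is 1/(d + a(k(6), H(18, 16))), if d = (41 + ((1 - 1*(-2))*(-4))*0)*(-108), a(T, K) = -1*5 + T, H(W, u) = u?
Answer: -1/4415 ≈ -0.00022650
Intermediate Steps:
k(g) = 3*g
a(T, K) = -5 + T
d = -4428 (d = (41 + ((1 + 2)*(-4))*0)*(-108) = (41 + (3*(-4))*0)*(-108) = (41 - 12*0)*(-108) = (41 + 0)*(-108) = 41*(-108) = -4428)
1/(d + a(k(6), H(18, 16))) = 1/(-4428 + (-5 + 3*6)) = 1/(-4428 + (-5 + 18)) = 1/(-4428 + 13) = 1/(-4415) = -1/4415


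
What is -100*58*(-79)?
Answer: 458200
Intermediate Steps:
-100*58*(-79) = -5800*(-79) = 458200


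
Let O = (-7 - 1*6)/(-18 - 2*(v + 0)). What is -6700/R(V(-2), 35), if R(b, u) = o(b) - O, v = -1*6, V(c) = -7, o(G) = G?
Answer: 8040/11 ≈ 730.91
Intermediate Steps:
v = -6
O = 13/6 (O = (-7 - 1*6)/(-18 - 2*(-6 + 0)) = (-7 - 6)/(-18 - 2*(-6)) = -13/(-18 + 12) = -13/(-6) = -13*(-1/6) = 13/6 ≈ 2.1667)
R(b, u) = -13/6 + b (R(b, u) = b - 1*13/6 = b - 13/6 = -13/6 + b)
-6700/R(V(-2), 35) = -6700/(-13/6 - 7) = -6700/(-55/6) = -6700*(-6/55) = 8040/11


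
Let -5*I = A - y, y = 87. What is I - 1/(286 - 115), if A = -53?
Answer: 4787/171 ≈ 27.994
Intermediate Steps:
I = 28 (I = -(-53 - 1*87)/5 = -(-53 - 87)/5 = -⅕*(-140) = 28)
I - 1/(286 - 115) = 28 - 1/(286 - 115) = 28 - 1/171 = 4787/171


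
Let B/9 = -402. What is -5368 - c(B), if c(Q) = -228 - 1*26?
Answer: -5114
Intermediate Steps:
B = -3618 (B = 9*(-402) = -3618)
c(Q) = -254 (c(Q) = -228 - 26 = -254)
-5368 - c(B) = -5368 - 1*(-254) = -5368 + 254 = -5114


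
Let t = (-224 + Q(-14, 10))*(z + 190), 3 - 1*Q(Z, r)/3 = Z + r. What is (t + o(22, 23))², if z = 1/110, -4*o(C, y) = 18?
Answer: 4501606646601/3025 ≈ 1.4881e+9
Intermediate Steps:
Q(Z, r) = 9 - 3*Z - 3*r (Q(Z, r) = 9 - 3*(Z + r) = 9 + (-3*Z - 3*r) = 9 - 3*Z - 3*r)
o(C, y) = -9/2 (o(C, y) = -¼*18 = -9/2)
z = 1/110 ≈ 0.0090909
t = -4242903/110 (t = (-224 + (9 - 3*(-14) - 3*10))*(1/110 + 190) = (-224 + (9 + 42 - 30))*(20901/110) = (-224 + 21)*(20901/110) = -203*20901/110 = -4242903/110 ≈ -38572.)
(t + o(22, 23))² = (-4242903/110 - 9/2)² = (-2121699/55)² = 4501606646601/3025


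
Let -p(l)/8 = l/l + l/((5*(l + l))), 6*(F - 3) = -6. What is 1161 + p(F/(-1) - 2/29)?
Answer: 5761/5 ≈ 1152.2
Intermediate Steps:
F = 2 (F = 3 + (⅙)*(-6) = 3 - 1 = 2)
p(l) = -44/5 (p(l) = -8*(l/l + l/((5*(l + l)))) = -8*(1 + l/((5*(2*l)))) = -8*(1 + l/((10*l))) = -8*(1 + l*(1/(10*l))) = -8*(1 + ⅒) = -8*11/10 = -44/5)
1161 + p(F/(-1) - 2/29) = 1161 - 44/5 = 5761/5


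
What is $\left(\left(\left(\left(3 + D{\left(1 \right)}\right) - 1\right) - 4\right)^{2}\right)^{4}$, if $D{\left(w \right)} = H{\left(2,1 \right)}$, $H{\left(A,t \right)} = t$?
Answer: $1$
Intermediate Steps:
$D{\left(w \right)} = 1$
$\left(\left(\left(\left(3 + D{\left(1 \right)}\right) - 1\right) - 4\right)^{2}\right)^{4} = \left(\left(\left(\left(3 + 1\right) - 1\right) - 4\right)^{2}\right)^{4} = \left(\left(\left(4 - 1\right) - 4\right)^{2}\right)^{4} = \left(\left(3 - 4\right)^{2}\right)^{4} = \left(\left(-1\right)^{2}\right)^{4} = 1^{4} = 1$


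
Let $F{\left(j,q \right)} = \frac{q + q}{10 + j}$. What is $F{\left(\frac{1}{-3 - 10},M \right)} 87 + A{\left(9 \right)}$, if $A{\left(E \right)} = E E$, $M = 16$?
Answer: $\frac{15547}{43} \approx 361.56$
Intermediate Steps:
$A{\left(E \right)} = E^{2}$
$F{\left(j,q \right)} = \frac{2 q}{10 + j}$
$F{\left(\frac{1}{-3 - 10},M \right)} 87 + A{\left(9 \right)} = 2 \cdot 16 \frac{1}{10 + \frac{1}{-3 - 10}} \cdot 87 + 9^{2} = 2 \cdot 16 \frac{1}{10 + \frac{1}{-13}} \cdot 87 + 81 = 2 \cdot 16 \frac{1}{10 - \frac{1}{13}} \cdot 87 + 81 = 2 \cdot 16 \frac{1}{\frac{129}{13}} \cdot 87 + 81 = 2 \cdot 16 \cdot \frac{13}{129} \cdot 87 + 81 = \frac{416}{129} \cdot 87 + 81 = \frac{12064}{43} + 81 = \frac{15547}{43}$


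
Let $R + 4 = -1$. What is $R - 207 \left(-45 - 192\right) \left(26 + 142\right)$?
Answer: $8241907$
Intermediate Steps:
$R = -5$ ($R = -4 - 1 = -5$)
$R - 207 \left(-45 - 192\right) \left(26 + 142\right) = -5 - 207 \left(-45 - 192\right) \left(26 + 142\right) = -5 - 207 \left(\left(-237\right) 168\right) = -5 - -8241912 = -5 + 8241912 = 8241907$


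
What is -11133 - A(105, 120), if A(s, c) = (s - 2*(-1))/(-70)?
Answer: -779203/70 ≈ -11131.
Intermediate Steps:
A(s, c) = -1/35 - s/70 (A(s, c) = (s + 2)*(-1/70) = (2 + s)*(-1/70) = -1/35 - s/70)
-11133 - A(105, 120) = -11133 - (-1/35 - 1/70*105) = -11133 - (-1/35 - 3/2) = -11133 - 1*(-107/70) = -11133 + 107/70 = -779203/70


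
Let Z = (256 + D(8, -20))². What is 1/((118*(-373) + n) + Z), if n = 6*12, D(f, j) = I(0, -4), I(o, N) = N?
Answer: 1/19562 ≈ 5.1120e-5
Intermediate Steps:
D(f, j) = -4
n = 72
Z = 63504 (Z = (256 - 4)² = 252² = 63504)
1/((118*(-373) + n) + Z) = 1/((118*(-373) + 72) + 63504) = 1/((-44014 + 72) + 63504) = 1/(-43942 + 63504) = 1/19562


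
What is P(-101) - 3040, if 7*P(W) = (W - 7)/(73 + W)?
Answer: -148933/49 ≈ -3039.4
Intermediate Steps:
P(W) = (-7 + W)/(7*(73 + W)) (P(W) = ((W - 7)/(73 + W))/7 = ((-7 + W)/(73 + W))/7 = (-7 + W)/(7*(73 + W)))
P(-101) - 3040 = (-7 - 101)/(7*(73 - 101)) - 3040 = (1/7)*(-108)/(-28) - 3040 = (1/7)*(-1/28)*(-108) - 3040 = 27/49 - 3040 = -148933/49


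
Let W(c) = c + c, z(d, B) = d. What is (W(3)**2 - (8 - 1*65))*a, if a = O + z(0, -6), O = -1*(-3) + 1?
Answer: 372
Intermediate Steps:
O = 4 (O = 3 + 1 = 4)
W(c) = 2*c
a = 4 (a = 4 + 0 = 4)
(W(3)**2 - (8 - 1*65))*a = ((2*3)**2 - (8 - 1*65))*4 = (6**2 - (8 - 65))*4 = (36 - 1*(-57))*4 = (36 + 57)*4 = 93*4 = 372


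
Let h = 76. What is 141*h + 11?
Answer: 10727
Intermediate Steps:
141*h + 11 = 141*76 + 11 = 10716 + 11 = 10727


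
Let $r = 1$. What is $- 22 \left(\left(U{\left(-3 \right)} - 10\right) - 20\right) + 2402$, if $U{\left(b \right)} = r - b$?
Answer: $2974$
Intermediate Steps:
$U{\left(b \right)} = 1 - b$
$- 22 \left(\left(U{\left(-3 \right)} - 10\right) - 20\right) + 2402 = - 22 \left(\left(\left(1 - -3\right) - 10\right) - 20\right) + 2402 = - 22 \left(\left(\left(1 + 3\right) - 10\right) - 20\right) + 2402 = - 22 \left(\left(4 - 10\right) - 20\right) + 2402 = - 22 \left(-6 - 20\right) + 2402 = \left(-22\right) \left(-26\right) + 2402 = 572 + 2402 = 2974$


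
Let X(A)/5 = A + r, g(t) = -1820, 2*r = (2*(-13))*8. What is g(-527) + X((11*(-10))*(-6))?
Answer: 960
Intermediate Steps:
r = -104 (r = ((2*(-13))*8)/2 = (-26*8)/2 = (½)*(-208) = -104)
X(A) = -520 + 5*A (X(A) = 5*(A - 104) = 5*(-104 + A) = -520 + 5*A)
g(-527) + X((11*(-10))*(-6)) = -1820 + (-520 + 5*((11*(-10))*(-6))) = -1820 + (-520 + 5*(-110*(-6))) = -1820 + (-520 + 5*660) = -1820 + (-520 + 3300) = -1820 + 2780 = 960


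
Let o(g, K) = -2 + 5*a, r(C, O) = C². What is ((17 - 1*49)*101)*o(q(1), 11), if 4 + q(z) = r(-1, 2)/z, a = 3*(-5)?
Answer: 248864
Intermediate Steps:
a = -15
q(z) = -4 + 1/z (q(z) = -4 + (-1)²/z = -4 + 1/z)
o(g, K) = -77 (o(g, K) = -2 + 5*(-15) = -2 - 75 = -77)
((17 - 1*49)*101)*o(q(1), 11) = ((17 - 1*49)*101)*(-77) = ((17 - 49)*101)*(-77) = -32*101*(-77) = -3232*(-77) = 248864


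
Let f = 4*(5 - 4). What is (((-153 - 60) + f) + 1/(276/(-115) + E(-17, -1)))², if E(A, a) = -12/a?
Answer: 100540729/2304 ≈ 43638.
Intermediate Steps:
f = 4 (f = 4*1 = 4)
(((-153 - 60) + f) + 1/(276/(-115) + E(-17, -1)))² = (((-153 - 60) + 4) + 1/(276/(-115) - 12/(-1)))² = ((-213 + 4) + 1/(276*(-1/115) - 12*(-1)))² = (-209 + 1/(-12/5 + 12))² = (-209 + 1/(48/5))² = (-209 + 5/48)² = (-10027/48)² = 100540729/2304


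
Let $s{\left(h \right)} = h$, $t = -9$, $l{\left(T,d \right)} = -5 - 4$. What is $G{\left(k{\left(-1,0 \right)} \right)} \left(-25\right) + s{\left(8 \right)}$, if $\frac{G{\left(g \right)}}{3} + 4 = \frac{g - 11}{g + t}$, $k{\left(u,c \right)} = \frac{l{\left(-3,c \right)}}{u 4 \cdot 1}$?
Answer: $\frac{1897}{9} \approx 210.78$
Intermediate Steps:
$l{\left(T,d \right)} = -9$ ($l{\left(T,d \right)} = -5 - 4 = -9$)
$k{\left(u,c \right)} = - \frac{9}{4 u}$ ($k{\left(u,c \right)} = - \frac{9}{u 4 \cdot 1} = - \frac{9}{4 u 1} = - \frac{9}{4 u}$)
$G{\left(g \right)} = -12 + \frac{3 \left(-11 + g\right)}{-9 + g}$ ($G{\left(g \right)} = -12 + 3 \frac{g - 11}{g - 9} = -12 + 3 \frac{-11 + g}{-9 + g} = -12 + \frac{3 \left(-11 + g\right)}{-9 + g}$)
$G{\left(k{\left(-1,0 \right)} \right)} \left(-25\right) + s{\left(8 \right)} = \frac{3 \left(25 - 3 \left(- \frac{9}{4 \left(-1\right)}\right)\right)}{-9 - \frac{9}{4 \left(-1\right)}} \left(-25\right) + 8 = \frac{3 \left(25 - 3 \left(\left(- \frac{9}{4}\right) \left(-1\right)\right)\right)}{-9 - - \frac{9}{4}} \left(-25\right) + 8 = \frac{3 \left(25 - \frac{27}{4}\right)}{-9 + \frac{9}{4}} \left(-25\right) + 8 = \frac{3 \left(25 - \frac{27}{4}\right)}{- \frac{27}{4}} \left(-25\right) + 8 = 3 \left(- \frac{4}{27}\right) \frac{73}{4} \left(-25\right) + 8 = \left(- \frac{73}{9}\right) \left(-25\right) + 8 = \frac{1825}{9} + 8 = \frac{1897}{9}$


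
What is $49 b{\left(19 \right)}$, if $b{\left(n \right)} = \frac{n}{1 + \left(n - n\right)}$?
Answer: $931$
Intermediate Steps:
$b{\left(n \right)} = n$ ($b{\left(n \right)} = \frac{n}{1 + 0} = \frac{n}{1} = n 1 = n$)
$49 b{\left(19 \right)} = 49 \cdot 19 = 931$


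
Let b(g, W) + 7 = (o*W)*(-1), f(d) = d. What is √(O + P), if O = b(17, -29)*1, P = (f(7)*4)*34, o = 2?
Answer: √1003 ≈ 31.670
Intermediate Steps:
P = 952 (P = (7*4)*34 = 28*34 = 952)
b(g, W) = -7 - 2*W (b(g, W) = -7 + (2*W)*(-1) = -7 - 2*W)
O = 51 (O = (-7 - 2*(-29))*1 = (-7 + 58)*1 = 51*1 = 51)
√(O + P) = √(51 + 952) = √1003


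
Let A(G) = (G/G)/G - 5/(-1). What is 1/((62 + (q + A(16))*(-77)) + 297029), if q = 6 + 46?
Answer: 16/4683155 ≈ 3.4165e-6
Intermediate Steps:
A(G) = 5 + 1/G (A(G) = 1/G - 5*(-1) = 1/G + 5 = 5 + 1/G)
q = 52
1/((62 + (q + A(16))*(-77)) + 297029) = 1/((62 + (52 + (5 + 1/16))*(-77)) + 297029) = 1/((62 + (52 + 81/16)*(-77)) + 297029) = 1/((62 + (913/16)*(-77)) + 297029) = 1/((62 - 70301/16) + 297029) = 1/(-69309/16 + 297029) = 1/(4683155/16) = 16/4683155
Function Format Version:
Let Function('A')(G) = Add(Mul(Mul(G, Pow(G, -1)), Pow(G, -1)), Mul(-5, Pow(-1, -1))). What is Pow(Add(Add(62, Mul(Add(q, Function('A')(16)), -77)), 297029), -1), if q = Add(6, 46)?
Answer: Rational(16, 4683155) ≈ 3.4165e-6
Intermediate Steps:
Function('A')(G) = Add(5, Pow(G, -1)) (Function('A')(G) = Add(Mul(1, Pow(G, -1)), Mul(-5, -1)) = Add(Pow(G, -1), 5) = Add(5, Pow(G, -1)))
q = 52
Pow(Add(Add(62, Mul(Add(q, Function('A')(16)), -77)), 297029), -1) = Pow(Add(Add(62, Mul(Add(52, Add(5, Pow(16, -1))), -77)), 297029), -1) = Pow(Add(Add(62, Mul(Add(52, Add(5, Rational(1, 16))), -77)), 297029), -1) = Pow(Add(Add(62, Mul(Add(52, Rational(81, 16)), -77)), 297029), -1) = Pow(Add(Add(62, Mul(Rational(913, 16), -77)), 297029), -1) = Pow(Add(Add(62, Rational(-70301, 16)), 297029), -1) = Pow(Add(Rational(-69309, 16), 297029), -1) = Pow(Rational(4683155, 16), -1) = Rational(16, 4683155)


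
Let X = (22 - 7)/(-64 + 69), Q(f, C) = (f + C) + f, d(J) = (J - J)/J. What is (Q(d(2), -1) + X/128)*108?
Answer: -3375/32 ≈ -105.47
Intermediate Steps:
d(J) = 0 (d(J) = 0/J = 0)
Q(f, C) = C + 2*f (Q(f, C) = (C + f) + f = C + 2*f)
X = 3 (X = 15/5 = 15*(1/5) = 3)
(Q(d(2), -1) + X/128)*108 = ((-1 + 2*0) + 3/128)*108 = ((-1 + 0) + 3*(1/128))*108 = (-1 + 3/128)*108 = -125/128*108 = -3375/32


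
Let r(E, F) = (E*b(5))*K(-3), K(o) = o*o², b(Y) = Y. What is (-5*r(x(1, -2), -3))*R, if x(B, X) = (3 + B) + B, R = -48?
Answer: -162000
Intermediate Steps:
K(o) = o³
x(B, X) = 3 + 2*B
r(E, F) = -135*E (r(E, F) = (E*5)*(-3)³ = (5*E)*(-27) = -135*E)
(-5*r(x(1, -2), -3))*R = -(-675)*(3 + 2*1)*(-48) = -(-675)*(3 + 2)*(-48) = -(-675)*5*(-48) = -5*(-675)*(-48) = 3375*(-48) = -162000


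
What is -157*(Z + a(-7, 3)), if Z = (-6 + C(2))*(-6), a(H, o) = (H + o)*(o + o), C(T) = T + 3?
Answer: 2826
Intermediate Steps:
C(T) = 3 + T
a(H, o) = 2*o*(H + o) (a(H, o) = (H + o)*(2*o) = 2*o*(H + o))
Z = 6 (Z = (-6 + (3 + 2))*(-6) = (-6 + 5)*(-6) = -1*(-6) = 6)
-157*(Z + a(-7, 3)) = -157*(6 + 2*3*(-7 + 3)) = -157*(6 + 2*3*(-4)) = -157*(6 - 24) = -157*(-18) = 2826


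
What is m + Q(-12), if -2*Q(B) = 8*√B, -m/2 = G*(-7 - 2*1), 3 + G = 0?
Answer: -54 - 8*I*√3 ≈ -54.0 - 13.856*I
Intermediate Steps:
G = -3 (G = -3 + 0 = -3)
m = -54 (m = -(-6)*(-7 - 2*1) = -(-6)*(-7 - 2) = -(-6)*(-9) = -2*27 = -54)
Q(B) = -4*√B
m + Q(-12) = -54 - 8*I*√3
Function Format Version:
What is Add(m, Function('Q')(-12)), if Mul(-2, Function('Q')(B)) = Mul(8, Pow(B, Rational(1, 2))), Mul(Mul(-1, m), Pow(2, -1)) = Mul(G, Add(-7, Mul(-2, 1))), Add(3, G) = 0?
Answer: Add(-54, Mul(-8, I, Pow(3, Rational(1, 2)))) ≈ Add(-54.000, Mul(-13.856, I))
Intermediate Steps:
G = -3 (G = Add(-3, 0) = -3)
m = -54 (m = Mul(-2, Mul(-3, Add(-7, Mul(-2, 1)))) = Mul(-2, Mul(-3, Add(-7, -2))) = Mul(-2, Mul(-3, -9)) = Mul(-2, 27) = -54)
Function('Q')(B) = Mul(-4, Pow(B, Rational(1, 2))) (Function('Q')(B) = Mul(Rational(-1, 2), Mul(8, Pow(B, Rational(1, 2)))) = Mul(-4, Pow(B, Rational(1, 2))))
Add(m, Function('Q')(-12)) = Add(-54, Mul(-4, Pow(-12, Rational(1, 2)))) = Add(-54, Mul(-4, Mul(2, I, Pow(3, Rational(1, 2))))) = Add(-54, Mul(-8, I, Pow(3, Rational(1, 2))))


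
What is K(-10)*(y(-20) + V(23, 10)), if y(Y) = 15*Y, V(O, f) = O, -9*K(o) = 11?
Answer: 3047/9 ≈ 338.56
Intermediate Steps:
K(o) = -11/9 (K(o) = -⅑*11 = -11/9)
K(-10)*(y(-20) + V(23, 10)) = -11*(15*(-20) + 23)/9 = -11*(-300 + 23)/9 = -11/9*(-277) = 3047/9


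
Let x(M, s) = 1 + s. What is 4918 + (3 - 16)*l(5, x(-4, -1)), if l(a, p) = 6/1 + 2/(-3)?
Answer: 14546/3 ≈ 4848.7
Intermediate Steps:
l(a, p) = 16/3 (l(a, p) = 6*1 + 2*(-1/3) = 6 - 2/3 = 16/3)
4918 + (3 - 16)*l(5, x(-4, -1)) = 4918 + (3 - 16)*(16/3) = 4918 - 13*16/3 = 4918 - 208/3 = 14546/3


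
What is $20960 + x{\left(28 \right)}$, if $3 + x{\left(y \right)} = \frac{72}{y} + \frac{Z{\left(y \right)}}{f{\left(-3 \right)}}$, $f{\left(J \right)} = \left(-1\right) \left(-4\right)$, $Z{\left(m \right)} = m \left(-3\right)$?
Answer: $\frac{146570}{7} \approx 20939.0$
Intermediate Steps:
$Z{\left(m \right)} = - 3 m$
$f{\left(J \right)} = 4$
$x{\left(y \right)} = -3 + \frac{72}{y} - \frac{3 y}{4}$ ($x{\left(y \right)} = -3 + \left(\frac{72}{y} + \frac{\left(-3\right) y}{4}\right) = -3 + \left(\frac{72}{y} + - 3 y \frac{1}{4}\right) = -3 - \left(- \frac{72}{y} + \frac{3 y}{4}\right) = -3 + \frac{72}{y} - \frac{3 y}{4}$)
$20960 + x{\left(28 \right)} = 20960 - \left(24 - \frac{18}{7}\right) = 20960 - \frac{150}{7} = \frac{146570}{7}$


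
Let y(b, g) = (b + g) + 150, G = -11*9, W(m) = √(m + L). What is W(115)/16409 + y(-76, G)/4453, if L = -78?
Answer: -25/4453 + √37/16409 ≈ -0.0052435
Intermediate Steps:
W(m) = √(-78 + m) (W(m) = √(m - 78) = √(-78 + m))
G = -99
y(b, g) = 150 + b + g
W(115)/16409 + y(-76, G)/4453 = √(-78 + 115)/16409 + (150 - 76 - 99)/4453 = √37*(1/16409) - 25*1/4453 = √37/16409 - 25/4453 = -25/4453 + √37/16409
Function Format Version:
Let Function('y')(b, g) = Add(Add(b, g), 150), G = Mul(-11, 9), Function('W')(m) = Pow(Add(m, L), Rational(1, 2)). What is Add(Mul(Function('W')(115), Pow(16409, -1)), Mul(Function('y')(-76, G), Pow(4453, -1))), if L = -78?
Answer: Add(Rational(-25, 4453), Mul(Rational(1, 16409), Pow(37, Rational(1, 2)))) ≈ -0.0052435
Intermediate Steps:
Function('W')(m) = Pow(Add(-78, m), Rational(1, 2)) (Function('W')(m) = Pow(Add(m, -78), Rational(1, 2)) = Pow(Add(-78, m), Rational(1, 2)))
G = -99
Function('y')(b, g) = Add(150, b, g)
Add(Mul(Function('W')(115), Pow(16409, -1)), Mul(Function('y')(-76, G), Pow(4453, -1))) = Add(Mul(Pow(Add(-78, 115), Rational(1, 2)), Pow(16409, -1)), Mul(Add(150, -76, -99), Pow(4453, -1))) = Add(Mul(Pow(37, Rational(1, 2)), Rational(1, 16409)), Mul(-25, Rational(1, 4453))) = Add(Mul(Rational(1, 16409), Pow(37, Rational(1, 2))), Rational(-25, 4453)) = Add(Rational(-25, 4453), Mul(Rational(1, 16409), Pow(37, Rational(1, 2))))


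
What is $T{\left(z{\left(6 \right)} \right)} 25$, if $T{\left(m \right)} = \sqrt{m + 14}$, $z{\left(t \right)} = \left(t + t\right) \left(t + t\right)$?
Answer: $25 \sqrt{158} \approx 314.25$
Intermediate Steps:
$z{\left(t \right)} = 4 t^{2}$ ($z{\left(t \right)} = 2 t 2 t = 4 t^{2}$)
$T{\left(m \right)} = \sqrt{14 + m}$
$T{\left(z{\left(6 \right)} \right)} 25 = \sqrt{14 + 4 \cdot 6^{2}} \cdot 25 = \sqrt{14 + 4 \cdot 36} \cdot 25 = \sqrt{14 + 144} \cdot 25 = \sqrt{158} \cdot 25 = 25 \sqrt{158}$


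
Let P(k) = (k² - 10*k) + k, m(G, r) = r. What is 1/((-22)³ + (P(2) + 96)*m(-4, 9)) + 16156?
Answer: 160105959/9910 ≈ 16156.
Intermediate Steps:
P(k) = k² - 9*k
1/((-22)³ + (P(2) + 96)*m(-4, 9)) + 16156 = 1/((-22)³ + (2*(-9 + 2) + 96)*9) + 16156 = 1/(-10648 + (2*(-7) + 96)*9) + 16156 = 1/(-10648 + (-14 + 96)*9) + 16156 = 1/(-10648 + 82*9) + 16156 = 1/(-10648 + 738) + 16156 = 1/(-9910) + 16156 = -1/9910 + 16156 = 160105959/9910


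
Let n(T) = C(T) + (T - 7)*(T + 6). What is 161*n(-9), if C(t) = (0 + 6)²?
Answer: 13524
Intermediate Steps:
C(t) = 36 (C(t) = 6² = 36)
n(T) = 36 + (-7 + T)*(6 + T) (n(T) = 36 + (T - 7)*(T + 6) = 36 + (-7 + T)*(6 + T))
161*n(-9) = 161*(-6 + (-9)² - 1*(-9)) = 161*(-6 + 81 + 9) = 161*84 = 13524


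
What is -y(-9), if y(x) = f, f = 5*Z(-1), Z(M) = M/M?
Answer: -5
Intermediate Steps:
Z(M) = 1
f = 5 (f = 5*1 = 5)
y(x) = 5
-y(-9) = -1*5 = -5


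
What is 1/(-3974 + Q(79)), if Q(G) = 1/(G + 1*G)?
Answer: -158/627891 ≈ -0.00025164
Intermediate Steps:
Q(G) = 1/(2*G) (Q(G) = 1/(G + G) = 1/(2*G))
1/(-3974 + Q(79)) = 1/(-3974 + (½)/79) = 1/(-3974 + (½)*(1/79)) = 1/(-3974 + 1/158) = 1/(-627891/158) = -158/627891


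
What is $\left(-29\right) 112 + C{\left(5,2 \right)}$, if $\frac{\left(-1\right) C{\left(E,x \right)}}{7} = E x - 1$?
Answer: $-3311$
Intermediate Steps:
$C{\left(E,x \right)} = 7 - 7 E x$ ($C{\left(E,x \right)} = - 7 \left(E x - 1\right) = - 7 \left(-1 + E x\right) = 7 - 7 E x$)
$\left(-29\right) 112 + C{\left(5,2 \right)} = \left(-29\right) 112 + \left(7 - 35 \cdot 2\right) = -3248 + \left(7 - 70\right) = -3248 - 63 = -3311$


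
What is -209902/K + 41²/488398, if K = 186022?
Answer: -51101507007/45426386378 ≈ -1.1249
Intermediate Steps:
-209902/K + 41²/488398 = -209902/186022 + 41²/488398 = -209902*1/186022 + 1681*(1/488398) = -104951/93011 + 1681/488398 = -51101507007/45426386378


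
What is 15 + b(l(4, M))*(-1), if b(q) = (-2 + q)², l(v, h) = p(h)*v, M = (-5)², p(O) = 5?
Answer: -309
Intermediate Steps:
M = 25
l(v, h) = 5*v
15 + b(l(4, M))*(-1) = 15 + (-2 + 5*4)²*(-1) = 15 + (-2 + 20)²*(-1) = 15 + 18²*(-1) = 15 + 324*(-1) = 15 - 324 = -309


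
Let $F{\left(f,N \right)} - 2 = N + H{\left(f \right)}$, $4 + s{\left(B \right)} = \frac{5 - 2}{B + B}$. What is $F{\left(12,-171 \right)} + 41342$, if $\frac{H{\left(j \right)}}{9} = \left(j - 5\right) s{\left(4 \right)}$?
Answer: $\frac{327557}{8} \approx 40945.0$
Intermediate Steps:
$s{\left(B \right)} = -4 + \frac{3}{2 B}$ ($s{\left(B \right)} = -4 + \frac{5 - 2}{B + B} = -4 + \frac{3}{2 B}$)
$H{\left(j \right)} = \frac{1305}{8} - \frac{261 j}{8}$ ($H{\left(j \right)} = 9 \left(j - 5\right) \left(-4 + \frac{3}{2 \cdot 4}\right) = 9 \left(-5 + j\right) \left(-4 + \frac{3}{2} \cdot \frac{1}{4}\right) = 9 \left(-5 + j\right) \left(-4 + \frac{3}{8}\right) = 9 \left(-5 + j\right) \left(- \frac{29}{8}\right) = 9 \left(\frac{145}{8} - \frac{29 j}{8}\right) = \frac{1305}{8} - \frac{261 j}{8}$)
$F{\left(f,N \right)} = \frac{1321}{8} + N - \frac{261 f}{8}$ ($F{\left(f,N \right)} = 2 - \left(- \frac{1305}{8} - N + \frac{261 f}{8}\right) = 2 + \left(\frac{1305}{8} + N - \frac{261 f}{8}\right) = \frac{1321}{8} + N - \frac{261 f}{8}$)
$F{\left(12,-171 \right)} + 41342 = \left(\frac{1321}{8} - 171 - \frac{783}{2}\right) + 41342 = - \frac{3179}{8} + 41342 = \frac{327557}{8}$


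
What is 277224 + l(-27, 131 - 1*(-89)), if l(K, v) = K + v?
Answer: 277417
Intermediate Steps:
277224 + l(-27, 131 - 1*(-89)) = 277224 + (-27 + (131 - 1*(-89))) = 277224 + (-27 + (131 + 89)) = 277224 + (-27 + 220) = 277224 + 193 = 277417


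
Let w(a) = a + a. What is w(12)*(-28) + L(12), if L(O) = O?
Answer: -660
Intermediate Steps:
w(a) = 2*a
w(12)*(-28) + L(12) = (2*12)*(-28) + 12 = 24*(-28) + 12 = -672 + 12 = -660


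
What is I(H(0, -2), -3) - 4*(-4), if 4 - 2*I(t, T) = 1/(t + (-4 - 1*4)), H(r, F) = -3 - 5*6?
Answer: 1477/82 ≈ 18.012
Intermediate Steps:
H(r, F) = -33 (H(r, F) = -3 - 30 = -33)
I(t, T) = 2 - 1/(2*(-8 + t)) (I(t, T) = 2 - 1/(2*(t + (-4 - 1*4))) = 2 - 1/(2*(t + (-4 - 4))) = 2 - 1/(2*(t - 8)) = 2 - 1/(2*(-8 + t)))
I(H(0, -2), -3) - 4*(-4) = (-33 + 4*(-33))/(2*(-8 - 33)) - 4*(-4) = (½)*(-33 - 132)/(-41) + 16 = (½)*(-1/41)*(-165) + 16 = 165/82 + 16 = 1477/82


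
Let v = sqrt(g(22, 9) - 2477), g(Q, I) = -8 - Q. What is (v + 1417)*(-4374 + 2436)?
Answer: -2746146 - 1938*I*sqrt(2507) ≈ -2.7461e+6 - 97036.0*I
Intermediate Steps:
v = I*sqrt(2507) (v = sqrt((-8 - 1*22) - 2477) = sqrt((-8 - 22) - 2477) = sqrt(-30 - 2477) = sqrt(-2507) = I*sqrt(2507) ≈ 50.07*I)
(v + 1417)*(-4374 + 2436) = (I*sqrt(2507) + 1417)*(-4374 + 2436) = (1417 + I*sqrt(2507))*(-1938) = -2746146 - 1938*I*sqrt(2507)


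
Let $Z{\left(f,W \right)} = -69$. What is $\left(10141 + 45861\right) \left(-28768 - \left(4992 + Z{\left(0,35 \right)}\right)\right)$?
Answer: $-1886763382$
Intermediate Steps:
$\left(10141 + 45861\right) \left(-28768 - \left(4992 + Z{\left(0,35 \right)}\right)\right) = \left(10141 + 45861\right) \left(-28768 - 4923\right) = 56002 \left(-28768 + \left(-4992 + 69\right)\right) = 56002 \left(-28768 - 4923\right) = 56002 \left(-33691\right) = -1886763382$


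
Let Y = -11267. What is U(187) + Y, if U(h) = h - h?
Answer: -11267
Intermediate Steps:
U(h) = 0
U(187) + Y = 0 - 11267 = -11267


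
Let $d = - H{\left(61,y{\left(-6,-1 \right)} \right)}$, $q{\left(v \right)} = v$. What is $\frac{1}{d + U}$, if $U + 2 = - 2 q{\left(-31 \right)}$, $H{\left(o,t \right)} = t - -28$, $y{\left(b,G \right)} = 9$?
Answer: $\frac{1}{23} \approx 0.043478$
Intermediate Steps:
$H{\left(o,t \right)} = 28 + t$ ($H{\left(o,t \right)} = t + 28 = 28 + t$)
$d = -37$ ($d = - (28 + 9) = \left(-1\right) 37 = -37$)
$U = 60$ ($U = -2 - -62 = -2 + 62 = 60$)
$\frac{1}{d + U} = \frac{1}{-37 + 60} = \frac{1}{23}$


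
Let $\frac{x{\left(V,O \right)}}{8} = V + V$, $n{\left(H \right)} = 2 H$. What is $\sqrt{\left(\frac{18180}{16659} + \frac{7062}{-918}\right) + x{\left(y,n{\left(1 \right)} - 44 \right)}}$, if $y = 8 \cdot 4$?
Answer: $\frac{\sqrt{500431480147}}{31467} \approx 22.481$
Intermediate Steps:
$y = 32$
$x{\left(V,O \right)} = 16 V$ ($x{\left(V,O \right)} = 8 \left(V + V\right) = 8 \cdot 2 V = 16 V$)
$\sqrt{\left(\frac{18180}{16659} + \frac{7062}{-918}\right) + x{\left(y,n{\left(1 \right)} - 44 \right)}} = \sqrt{\left(\frac{18180}{16659} + \frac{7062}{-918}\right) + 16 \cdot 32} = \sqrt{\left(18180 \cdot \frac{1}{16659} + 7062 \left(- \frac{1}{918}\right)\right) + 512} = \sqrt{\left(\frac{2020}{1851} - \frac{1177}{153}\right) + 512} = \sqrt{- \frac{623189}{94401} + 512} = \sqrt{\frac{47710123}{94401}} = \frac{\sqrt{500431480147}}{31467}$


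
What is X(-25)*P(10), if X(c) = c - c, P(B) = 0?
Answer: 0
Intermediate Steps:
X(c) = 0
X(-25)*P(10) = 0*0 = 0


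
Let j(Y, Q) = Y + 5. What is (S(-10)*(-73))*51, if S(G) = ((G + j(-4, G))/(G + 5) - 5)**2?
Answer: -953088/25 ≈ -38124.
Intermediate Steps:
j(Y, Q) = 5 + Y
S(G) = (-5 + (1 + G)/(5 + G))**2 (S(G) = ((G + (5 - 4))/(G + 5) - 5)**2 = ((G + 1)/(5 + G) - 5)**2 = ((1 + G)/(5 + G) - 5)**2 = (-5 + (1 + G)/(5 + G))**2)
(S(-10)*(-73))*51 = ((16*(6 - 10)**2/(5 - 10)**2)*(-73))*51 = ((16*(-4)**2/(-5)**2)*(-73))*51 = ((16*(1/25)*16)*(-73))*51 = ((256/25)*(-73))*51 = -18688/25*51 = -953088/25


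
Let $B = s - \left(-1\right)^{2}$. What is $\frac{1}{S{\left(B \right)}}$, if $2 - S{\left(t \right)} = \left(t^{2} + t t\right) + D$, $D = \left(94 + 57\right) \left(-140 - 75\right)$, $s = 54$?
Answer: $\frac{1}{26849} \approx 3.7245 \cdot 10^{-5}$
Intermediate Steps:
$D = -32465$ ($D = 151 \left(-215\right) = -32465$)
$B = 53$ ($B = 54 - \left(-1\right)^{2} = 54 - 1 = 53$)
$S{\left(t \right)} = 32467 - 2 t^{2}$ ($S{\left(t \right)} = 2 - \left(\left(t^{2} + t t\right) - 32465\right) = 2 - \left(\left(t^{2} + t^{2}\right) - 32465\right) = 2 - \left(2 t^{2} - 32465\right) = 2 - \left(-32465 + 2 t^{2}\right) = 32467 - 2 t^{2}$)
$\frac{1}{S{\left(B \right)}} = \frac{1}{32467 - 2 \cdot 53^{2}} = \frac{1}{32467 - 5618} = \frac{1}{26849}$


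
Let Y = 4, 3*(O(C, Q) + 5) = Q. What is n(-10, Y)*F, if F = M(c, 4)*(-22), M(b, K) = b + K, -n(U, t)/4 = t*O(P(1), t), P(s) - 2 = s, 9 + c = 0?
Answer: 19360/3 ≈ 6453.3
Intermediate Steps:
c = -9 (c = -9 + 0 = -9)
P(s) = 2 + s
O(C, Q) = -5 + Q/3
n(U, t) = -4*t*(-5 + t/3)
M(b, K) = K + b
F = 110 (F = (4 - 9)*(-22) = -5*(-22) = 110)
n(-10, Y)*F = ((4/3)*4*(15 - 1*4))*110 = ((4/3)*4*(15 - 4))*110 = ((4/3)*4*11)*110 = (176/3)*110 = 19360/3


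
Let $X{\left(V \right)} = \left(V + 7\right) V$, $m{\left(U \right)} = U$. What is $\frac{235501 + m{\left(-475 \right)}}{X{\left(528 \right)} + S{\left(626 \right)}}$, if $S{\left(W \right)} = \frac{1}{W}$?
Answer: $\frac{147126276}{176832481} \approx 0.83201$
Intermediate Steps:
$X{\left(V \right)} = V \left(7 + V\right)$ ($X{\left(V \right)} = \left(7 + V\right) V = V \left(7 + V\right)$)
$\frac{235501 + m{\left(-475 \right)}}{X{\left(528 \right)} + S{\left(626 \right)}} = \frac{235501 - 475}{528 \left(7 + 528\right) + \frac{1}{626}} = \frac{235026}{528 \cdot 535 + \frac{1}{626}} = \frac{235026}{282480 + \frac{1}{626}} = \frac{235026}{\frac{176832481}{626}} = 235026 \cdot \frac{626}{176832481} = \frac{147126276}{176832481}$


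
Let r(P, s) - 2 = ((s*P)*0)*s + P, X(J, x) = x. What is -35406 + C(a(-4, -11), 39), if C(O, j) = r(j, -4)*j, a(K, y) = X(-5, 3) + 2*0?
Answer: -33807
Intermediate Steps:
a(K, y) = 3 (a(K, y) = 3 + 2*0 = 3 + 0 = 3)
r(P, s) = 2 + P (r(P, s) = 2 + (((s*P)*0)*s + P) = 2 + (((P*s)*0)*s + P) = 2 + (0*s + P) = 2 + (0 + P) = 2 + P)
C(O, j) = j*(2 + j) (C(O, j) = (2 + j)*j = j*(2 + j))
-35406 + C(a(-4, -11), 39) = -35406 + 39*(2 + 39) = -35406 + 39*41 = -35406 + 1599 = -33807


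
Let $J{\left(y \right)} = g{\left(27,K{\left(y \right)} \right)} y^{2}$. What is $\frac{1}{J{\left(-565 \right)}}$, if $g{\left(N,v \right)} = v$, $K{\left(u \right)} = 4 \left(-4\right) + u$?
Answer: $- \frac{1}{185469725} \approx -5.3917 \cdot 10^{-9}$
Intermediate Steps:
$K{\left(u \right)} = -16 + u$
$J{\left(y \right)} = y^{2} \left(-16 + y\right)$ ($J{\left(y \right)} = \left(-16 + y\right) y^{2} = y^{2} \left(-16 + y\right)$)
$\frac{1}{J{\left(-565 \right)}} = \frac{1}{\left(-565\right)^{2} \left(-16 - 565\right)} = \frac{1}{319225 \left(-581\right)} = \frac{1}{-185469725} = - \frac{1}{185469725}$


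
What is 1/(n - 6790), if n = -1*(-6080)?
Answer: -1/710 ≈ -0.0014085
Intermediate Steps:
n = 6080
1/(n - 6790) = 1/(6080 - 6790) = 1/(-710) = -1/710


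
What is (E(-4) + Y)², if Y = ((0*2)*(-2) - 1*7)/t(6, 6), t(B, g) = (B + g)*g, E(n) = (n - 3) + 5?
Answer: 22801/5184 ≈ 4.3983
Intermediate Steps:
E(n) = 2 + n (E(n) = (-3 + n) + 5 = 2 + n)
t(B, g) = g*(B + g)
Y = -7/72 (Y = ((0*2)*(-2) - 1*7)/((6*(6 + 6))) = (0*(-2) - 7)/((6*12)) = (0 - 7)/72 = -7*1/72 = -7/72 ≈ -0.097222)
(E(-4) + Y)² = ((2 - 4) - 7/72)² = (-2 - 7/72)² = (-151/72)² = 22801/5184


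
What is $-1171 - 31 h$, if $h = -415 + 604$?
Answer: $-7030$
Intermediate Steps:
$h = 189$
$-1171 - 31 h = -1171 - 5859 = -7030$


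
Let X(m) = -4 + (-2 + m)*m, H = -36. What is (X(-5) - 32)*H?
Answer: 36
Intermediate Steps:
X(m) = -4 + m*(-2 + m)
(X(-5) - 32)*H = ((-4 + (-5)**2 - 2*(-5)) - 32)*(-36) = ((-4 + 25 + 10) - 32)*(-36) = (31 - 32)*(-36) = -1*(-36) = 36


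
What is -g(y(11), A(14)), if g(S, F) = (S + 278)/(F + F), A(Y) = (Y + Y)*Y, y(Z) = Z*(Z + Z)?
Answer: -65/98 ≈ -0.66327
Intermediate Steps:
y(Z) = 2*Z**2 (y(Z) = Z*(2*Z) = 2*Z**2)
A(Y) = 2*Y**2 (A(Y) = (2*Y)*Y = 2*Y**2)
g(S, F) = (278 + S)/(2*F) (g(S, F) = (278 + S)/((2*F)) = (278 + S)*(1/(2*F)) = (278 + S)/(2*F))
-g(y(11), A(14)) = -(278 + 2*11**2)/(2*(2*14**2)) = -(278 + 2*121)/(2*(2*196)) = -(278 + 242)/(2*392) = -520/(2*392) = -1*65/98 = -65/98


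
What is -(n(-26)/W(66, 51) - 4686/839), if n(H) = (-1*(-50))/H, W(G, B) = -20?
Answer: 239477/43628 ≈ 5.4891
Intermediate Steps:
n(H) = 50/H
-(n(-26)/W(66, 51) - 4686/839) = -((50/(-26))/(-20) - 4686/839) = -((50*(-1/26))*(-1/20) - 4686*1/839) = -(-25/13*(-1/20) - 4686/839) = -(5/52 - 4686/839) = -1*(-239477/43628) = 239477/43628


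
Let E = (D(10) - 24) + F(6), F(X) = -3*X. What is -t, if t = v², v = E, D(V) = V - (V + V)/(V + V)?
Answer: -1089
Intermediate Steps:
D(V) = -1 + V (D(V) = V - 2*V/(2*V) = V - 2*V*1/(2*V) = V - 1*1 = V - 1 = -1 + V)
E = -33 (E = ((-1 + 10) - 24) - 3*6 = (9 - 24) - 18 = -15 - 18 = -33)
v = -33
t = 1089 (t = (-33)² = 1089)
-t = -1*1089 = -1089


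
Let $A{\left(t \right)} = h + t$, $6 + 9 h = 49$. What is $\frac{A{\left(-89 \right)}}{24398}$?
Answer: $- \frac{379}{109791} \approx -0.003452$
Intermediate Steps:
$h = \frac{43}{9}$ ($h = - \frac{2}{3} + \frac{1}{9} \cdot 49 = - \frac{2}{3} + \frac{49}{9} = \frac{43}{9} \approx 4.7778$)
$A{\left(t \right)} = \frac{43}{9} + t$
$\frac{A{\left(-89 \right)}}{24398} = \frac{\frac{43}{9} - 89}{24398} = \left(- \frac{758}{9}\right) \frac{1}{24398} = - \frac{379}{109791}$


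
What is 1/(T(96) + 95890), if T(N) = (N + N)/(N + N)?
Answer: 1/95891 ≈ 1.0429e-5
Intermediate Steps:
T(N) = 1 (T(N) = (2*N)/((2*N)) = (2*N)*(1/(2*N)) = 1)
1/(T(96) + 95890) = 1/(1 + 95890) = 1/95891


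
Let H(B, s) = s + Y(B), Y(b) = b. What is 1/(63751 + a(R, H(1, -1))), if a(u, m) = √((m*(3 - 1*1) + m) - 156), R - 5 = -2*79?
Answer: 63751/4064190157 - 2*I*√39/4064190157 ≈ 1.5686e-5 - 3.0732e-9*I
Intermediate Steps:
H(B, s) = B + s (H(B, s) = s + B = B + s)
R = -153 (R = 5 - 2*79 = 5 - 158 = -153)
a(u, m) = √(-156 + 3*m) (a(u, m) = √((m*(3 - 1) + m) - 156) = √((m*2 + m) - 156) = √((2*m + m) - 156) = √(3*m - 156) = √(-156 + 3*m))
1/(63751 + a(R, H(1, -1))) = 1/(63751 + √(-156 + 3*(1 - 1))) = 1/(63751 + √(-156 + 3*0)) = 1/(63751 + √(-156 + 0)) = 1/(63751 + √(-156)) = 1/(63751 + 2*I*√39)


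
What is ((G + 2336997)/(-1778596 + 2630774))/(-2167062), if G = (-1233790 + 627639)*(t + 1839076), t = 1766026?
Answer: 2185233845405/1846722561036 ≈ 1.1833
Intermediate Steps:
G = -2185236182402 (G = (-1233790 + 627639)*(1766026 + 1839076) = -606151*3605102 = -2185236182402)
((G + 2336997)/(-1778596 + 2630774))/(-2167062) = ((-2185236182402 + 2336997)/(-1778596 + 2630774))/(-2167062) = -2185233845405/852178*(-1/2167062) = 2185233845405/1846722561036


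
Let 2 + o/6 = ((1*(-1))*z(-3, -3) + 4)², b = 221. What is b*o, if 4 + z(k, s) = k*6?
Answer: 893724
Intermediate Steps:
z(k, s) = -4 + 6*k (z(k, s) = -4 + k*6 = -4 + 6*k)
o = 4044 (o = -12 + 6*((1*(-1))*(-4 + 6*(-3)) + 4)² = -12 + 6*(-(-4 - 18) + 4)² = -12 + 6*(-1*(-22) + 4)² = -12 + 6*(22 + 4)² = -12 + 6*26² = -12 + 6*676 = -12 + 4056 = 4044)
b*o = 221*4044 = 893724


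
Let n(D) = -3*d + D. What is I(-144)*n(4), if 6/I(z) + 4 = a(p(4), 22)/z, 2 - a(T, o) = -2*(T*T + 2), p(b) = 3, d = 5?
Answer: 396/25 ≈ 15.840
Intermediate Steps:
a(T, o) = 6 + 2*T² (a(T, o) = 2 - (-2)*(T*T + 2) = 2 - (-2)*(T² + 2) = 2 - (-2)*(2 + T²) = 2 - (-4 - 2*T²) = 2 + (4 + 2*T²) = 6 + 2*T²)
n(D) = -15 + D (n(D) = -3*5 + D = -15 + D)
I(z) = 6/(-4 + 24/z) (I(z) = 6/(-4 + (6 + 2*3²)/z) = 6/(-4 + (6 + 2*9)/z) = 6/(-4 + (6 + 18)/z) = 6/(-4 + 24/z))
I(-144)*n(4) = (-3*(-144)/(-12 + 2*(-144)))*(-15 + 4) = -3*(-144)/(-12 - 288)*(-11) = -3*(-144)/(-300)*(-11) = -3*(-144)*(-1/300)*(-11) = -36/25*(-11) = 396/25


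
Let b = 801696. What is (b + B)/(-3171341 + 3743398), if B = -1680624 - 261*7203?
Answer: -2758911/572057 ≈ -4.8228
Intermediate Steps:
B = -3560607 (B = -1680624 - 1*1879983 = -1680624 - 1879983 = -3560607)
(b + B)/(-3171341 + 3743398) = (801696 - 3560607)/(-3171341 + 3743398) = -2758911/572057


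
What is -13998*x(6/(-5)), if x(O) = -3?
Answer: 41994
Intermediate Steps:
-13998*x(6/(-5)) = -13998*(-3) = 41994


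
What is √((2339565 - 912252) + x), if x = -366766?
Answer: √1060547 ≈ 1029.8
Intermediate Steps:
√((2339565 - 912252) + x) = √((2339565 - 912252) - 366766) = √(1427313 - 366766) = √1060547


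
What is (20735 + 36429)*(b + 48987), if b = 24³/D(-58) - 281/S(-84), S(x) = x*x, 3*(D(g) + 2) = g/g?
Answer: 20516638677193/8820 ≈ 2.3262e+9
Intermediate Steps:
D(g) = -5/3 (D(g) = -2 + (g/g)/3 = -2 + (⅓)*1 = -2 + ⅓ = -5/3)
S(x) = x²
b = -292627837/35280 (b = 24³/(-5/3) - 281/((-84)²) = 13824*(-⅗) - 281/7056 = -41472/5 - 281*1/7056 = -41472/5 - 281/7056 = -292627837/35280 ≈ -8294.4)
(20735 + 36429)*(b + 48987) = (20735 + 36429)*(-292627837/35280 + 48987) = 57164*(1435633523/35280) = 20516638677193/8820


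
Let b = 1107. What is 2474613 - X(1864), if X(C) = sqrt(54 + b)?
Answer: 2474613 - 3*sqrt(129) ≈ 2.4746e+6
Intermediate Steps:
X(C) = 3*sqrt(129) (X(C) = sqrt(54 + 1107) = sqrt(1161) = 3*sqrt(129))
2474613 - X(1864) = 2474613 - 3*sqrt(129)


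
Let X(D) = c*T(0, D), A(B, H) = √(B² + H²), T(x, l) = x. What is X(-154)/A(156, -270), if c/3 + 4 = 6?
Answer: 0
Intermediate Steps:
c = 6 (c = -12 + 3*6 = -12 + 18 = 6)
X(D) = 0 (X(D) = 6*0 = 0)
X(-154)/A(156, -270) = 0/(√(156² + (-270)²)) = 0/(√(24336 + 72900)) = 0/(√97236) = 0/((6*√2701)) = 0*(√2701/16206) = 0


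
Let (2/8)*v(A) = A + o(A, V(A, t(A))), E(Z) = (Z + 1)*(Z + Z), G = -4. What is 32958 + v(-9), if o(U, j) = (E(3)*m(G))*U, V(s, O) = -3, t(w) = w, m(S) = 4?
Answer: 29466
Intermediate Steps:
E(Z) = 2*Z*(1 + Z) (E(Z) = (1 + Z)*(2*Z) = 2*Z*(1 + Z))
o(U, j) = 96*U (o(U, j) = ((2*3*(1 + 3))*4)*U = ((2*3*4)*4)*U = (24*4)*U = 96*U)
v(A) = 388*A (v(A) = 4*(A + 96*A) = 4*(97*A) = 388*A)
32958 + v(-9) = 32958 + 388*(-9) = 32958 - 3492 = 29466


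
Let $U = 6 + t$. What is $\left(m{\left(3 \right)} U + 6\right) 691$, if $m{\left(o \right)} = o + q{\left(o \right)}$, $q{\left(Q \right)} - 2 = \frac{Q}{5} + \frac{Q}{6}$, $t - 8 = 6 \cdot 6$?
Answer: $214901$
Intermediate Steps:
$t = 44$ ($t = 8 + 6 \cdot 6 = 8 + 36 = 44$)
$q{\left(Q \right)} = 2 + \frac{11 Q}{30}$ ($q{\left(Q \right)} = 2 + \left(\frac{Q}{5} + \frac{Q}{6}\right) = 2 + \frac{11 Q}{30}$)
$U = 50$ ($U = 6 + 44 = 50$)
$m{\left(o \right)} = 2 + \frac{41 o}{30}$ ($m{\left(o \right)} = o + \left(2 + \frac{11 o}{30}\right) = 2 + \frac{41 o}{30}$)
$\left(m{\left(3 \right)} U + 6\right) 691 = \left(\left(2 + \frac{41}{30} \cdot 3\right) 50 + 6\right) 691 = \left(\left(2 + \frac{41}{10}\right) 50 + 6\right) 691 = \left(\frac{61}{10} \cdot 50 + 6\right) 691 = \left(305 + 6\right) 691 = 311 \cdot 691 = 214901$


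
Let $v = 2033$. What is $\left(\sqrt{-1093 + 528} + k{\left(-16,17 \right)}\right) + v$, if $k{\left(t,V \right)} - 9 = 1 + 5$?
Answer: $2048 + i \sqrt{565} \approx 2048.0 + 23.77 i$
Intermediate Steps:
$k{\left(t,V \right)} = 15$ ($k{\left(t,V \right)} = 9 + \left(1 + 5\right) = 9 + 6 = 15$)
$\left(\sqrt{-1093 + 528} + k{\left(-16,17 \right)}\right) + v = \left(\sqrt{-1093 + 528} + 15\right) + 2033 = \left(\sqrt{-565} + 15\right) + 2033 = \left(i \sqrt{565} + 15\right) + 2033 = \left(15 + i \sqrt{565}\right) + 2033 = 2048 + i \sqrt{565}$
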